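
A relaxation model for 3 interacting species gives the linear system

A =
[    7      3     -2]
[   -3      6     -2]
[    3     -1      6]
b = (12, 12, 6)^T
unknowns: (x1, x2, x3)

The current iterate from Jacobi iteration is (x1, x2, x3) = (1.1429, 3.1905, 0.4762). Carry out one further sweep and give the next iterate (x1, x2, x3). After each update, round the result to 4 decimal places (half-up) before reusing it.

One sweep:
  x1 = (12 - (3)·3.1905 - (-2)·0.4762) / (7) = 0.4830
  x2 = (12 - (-3)·1.1429 - (-2)·0.4762) / (6) = 2.7302
  x3 = (6 - (3)·1.1429 - (-1)·3.1905) / (6) = 0.9603

(0.4830, 2.7302, 0.9603)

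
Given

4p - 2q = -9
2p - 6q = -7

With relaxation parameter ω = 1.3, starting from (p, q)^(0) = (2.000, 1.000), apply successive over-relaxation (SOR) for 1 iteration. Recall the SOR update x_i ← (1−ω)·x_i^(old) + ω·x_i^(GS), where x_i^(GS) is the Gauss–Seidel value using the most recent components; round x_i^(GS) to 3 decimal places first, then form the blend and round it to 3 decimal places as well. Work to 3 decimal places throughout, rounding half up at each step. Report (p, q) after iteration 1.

Iteration 1:
  p: GS value = (-9 - (-2)·1.000) / (4) = -1.750;  p ← (1−ω)·2.000 + ω·-1.750 = -2.875
  q: GS value = (-7 - (2)·-2.875) / (-6) = 0.208;  q ← (1−ω)·1.000 + ω·0.208 = -0.030

(-2.875, -0.030)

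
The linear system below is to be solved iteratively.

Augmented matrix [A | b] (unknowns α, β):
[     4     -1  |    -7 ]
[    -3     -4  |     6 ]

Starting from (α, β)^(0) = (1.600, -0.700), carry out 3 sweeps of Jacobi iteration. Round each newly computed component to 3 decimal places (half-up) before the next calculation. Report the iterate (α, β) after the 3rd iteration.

(-1.764, 0.319)

Iteration 1:
  α = (-7 - (-1)·-0.700) / (4) = -1.925
  β = (6 - (-3)·1.600) / (-4) = -2.700
Iteration 2:
  α = (-7 - (-1)·-2.700) / (4) = -2.425
  β = (6 - (-3)·-1.925) / (-4) = -0.056
Iteration 3:
  α = (-7 - (-1)·-0.056) / (4) = -1.764
  β = (6 - (-3)·-2.425) / (-4) = 0.319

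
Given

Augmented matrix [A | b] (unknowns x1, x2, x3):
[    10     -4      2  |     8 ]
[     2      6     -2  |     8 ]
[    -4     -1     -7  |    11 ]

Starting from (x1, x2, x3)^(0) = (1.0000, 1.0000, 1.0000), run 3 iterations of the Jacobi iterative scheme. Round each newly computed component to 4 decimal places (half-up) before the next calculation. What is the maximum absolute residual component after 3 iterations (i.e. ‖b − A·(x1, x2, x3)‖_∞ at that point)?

1.9939

Iteration 1:
  x1 = (8 - (-4)·1.0000 - (2)·1.0000) / (10) = 1.0000
  x2 = (8 - (2)·1.0000 - (-2)·1.0000) / (6) = 1.3333
  x3 = (11 - (-4)·1.0000 - (-1)·1.0000) / (-7) = -2.2857
Iteration 2:
  x1 = (8 - (-4)·1.3333 - (2)·-2.2857) / (10) = 1.7905
  x2 = (8 - (2)·1.0000 - (-2)·-2.2857) / (6) = 0.2381
  x3 = (11 - (-4)·1.0000 - (-1)·1.3333) / (-7) = -2.3333
Iteration 3:
  x1 = (8 - (-4)·0.2381 - (2)·-2.3333) / (10) = 1.3619
  x2 = (8 - (2)·1.7905 - (-2)·-2.3333) / (6) = -0.0413
  x3 = (11 - (-4)·1.7905 - (-1)·0.2381) / (-7) = -2.6286
Residual b − A·x = (-0.5270, 0.2668, -1.9939); ∞-norm = 1.9939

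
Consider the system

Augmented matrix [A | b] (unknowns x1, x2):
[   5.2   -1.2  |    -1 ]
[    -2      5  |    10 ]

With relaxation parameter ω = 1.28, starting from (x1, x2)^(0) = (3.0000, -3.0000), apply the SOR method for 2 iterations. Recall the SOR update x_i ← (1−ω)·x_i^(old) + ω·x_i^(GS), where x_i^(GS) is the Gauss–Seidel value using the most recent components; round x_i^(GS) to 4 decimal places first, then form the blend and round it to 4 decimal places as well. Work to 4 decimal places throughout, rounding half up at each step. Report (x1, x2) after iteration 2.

Iteration 1:
  x1: GS value = (-1 - (-1.2)·-3.0000) / (5.2) = -0.8846;  x1 ← (1−ω)·3.0000 + ω·-0.8846 = -1.9723
  x2: GS value = (10 - (-2)·-1.9723) / (5) = 1.2111;  x2 ← (1−ω)·-3.0000 + ω·1.2111 = 2.3902
Iteration 2:
  x1: GS value = (-1 - (-1.2)·2.3902) / (5.2) = 0.3593;  x1 ← (1−ω)·-1.9723 + ω·0.3593 = 1.0121
  x2: GS value = (10 - (-2)·1.0121) / (5) = 2.4048;  x2 ← (1−ω)·2.3902 + ω·2.4048 = 2.4089

(1.0121, 2.4089)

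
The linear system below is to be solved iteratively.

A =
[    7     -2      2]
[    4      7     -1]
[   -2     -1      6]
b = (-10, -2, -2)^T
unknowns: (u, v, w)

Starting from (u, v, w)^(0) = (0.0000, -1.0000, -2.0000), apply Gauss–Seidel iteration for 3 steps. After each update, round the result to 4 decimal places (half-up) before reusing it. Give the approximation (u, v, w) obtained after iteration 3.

Iteration 1:
  u = (-10 - (-2)·-1.0000 - (2)·-2.0000) / (7) = -1.1429
  v = (-2 - (4)·-1.1429 - (-1)·-2.0000) / (7) = 0.0817
  w = (-2 - (-2)·-1.1429 - (-1)·0.0817) / (6) = -0.7007
Iteration 2:
  u = (-10 - (-2)·0.0817 - (2)·-0.7007) / (7) = -1.2050
  v = (-2 - (4)·-1.2050 - (-1)·-0.7007) / (7) = 0.3028
  w = (-2 - (-2)·-1.2050 - (-1)·0.3028) / (6) = -0.6845
Iteration 3:
  u = (-10 - (-2)·0.3028 - (2)·-0.6845) / (7) = -1.1465
  v = (-2 - (4)·-1.1465 - (-1)·-0.6845) / (7) = 0.2716
  w = (-2 - (-2)·-1.1465 - (-1)·0.2716) / (6) = -0.6702

(-1.1465, 0.2716, -0.6702)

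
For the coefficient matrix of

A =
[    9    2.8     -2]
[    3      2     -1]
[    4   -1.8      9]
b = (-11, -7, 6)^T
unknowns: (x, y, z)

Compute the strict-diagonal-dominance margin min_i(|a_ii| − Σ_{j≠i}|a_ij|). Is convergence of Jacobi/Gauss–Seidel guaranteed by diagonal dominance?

-2

row 1: |9| − (2.8+2) = 4.2
row 2: |2| − (3+1) = -2
row 3: |9| − (4+1.8) = 3.2
minimum over rows = -2 → not strictly diagonally dominant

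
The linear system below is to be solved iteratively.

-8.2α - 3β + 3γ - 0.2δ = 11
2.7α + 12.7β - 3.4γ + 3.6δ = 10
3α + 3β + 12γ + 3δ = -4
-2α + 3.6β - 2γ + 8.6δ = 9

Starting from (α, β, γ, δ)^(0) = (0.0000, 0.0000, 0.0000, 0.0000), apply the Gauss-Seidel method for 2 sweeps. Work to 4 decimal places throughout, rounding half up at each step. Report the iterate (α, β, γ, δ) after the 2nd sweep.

Iteration 1:
  α = (11 - (-3)·0.0000 - (3)·0.0000 - (-0.2)·0.0000) / (-8.2) = -1.3415
  β = (10 - (2.7)·-1.3415 - (-3.4)·0.0000 - (3.6)·0.0000) / (12.7) = 1.0726
  γ = (-4 - (3)·-1.3415 - (3)·1.0726 - (3)·0.0000) / (12) = -0.2661
  δ = (9 - (-2)·-1.3415 - (3.6)·1.0726 - (-2)·-0.2661) / (8.6) = 0.2237
Iteration 2:
  α = (11 - (-3)·1.0726 - (3)·-0.2661 - (-0.2)·0.2237) / (-8.2) = -1.8367
  β = (10 - (2.7)·-1.8367 - (-3.4)·-0.2661 - (3.6)·0.2237) / (12.7) = 1.0432
  γ = (-4 - (3)·-1.8367 - (3)·1.0432 - (3)·0.2237) / (12) = -0.1909
  δ = (9 - (-2)·-1.8367 - (3.6)·1.0432 - (-2)·-0.1909) / (8.6) = 0.1383

(-1.8367, 1.0432, -0.1909, 0.1383)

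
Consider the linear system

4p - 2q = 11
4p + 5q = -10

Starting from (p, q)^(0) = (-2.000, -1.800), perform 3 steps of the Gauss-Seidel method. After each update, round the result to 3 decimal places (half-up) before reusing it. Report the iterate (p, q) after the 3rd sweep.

(1.346, -3.077)

Iteration 1:
  p = (11 - (-2)·-1.800) / (4) = 1.850
  q = (-10 - (4)·1.850) / (5) = -3.480
Iteration 2:
  p = (11 - (-2)·-3.480) / (4) = 1.010
  q = (-10 - (4)·1.010) / (5) = -2.808
Iteration 3:
  p = (11 - (-2)·-2.808) / (4) = 1.346
  q = (-10 - (4)·1.346) / (5) = -3.077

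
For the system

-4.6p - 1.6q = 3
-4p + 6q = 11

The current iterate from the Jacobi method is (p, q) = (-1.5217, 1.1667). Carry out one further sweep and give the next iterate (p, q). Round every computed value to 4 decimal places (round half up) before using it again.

(-1.0580, 0.8189)

One sweep:
  p = (3 - (-1.6)·1.1667) / (-4.6) = -1.0580
  q = (11 - (-4)·-1.5217) / (6) = 0.8189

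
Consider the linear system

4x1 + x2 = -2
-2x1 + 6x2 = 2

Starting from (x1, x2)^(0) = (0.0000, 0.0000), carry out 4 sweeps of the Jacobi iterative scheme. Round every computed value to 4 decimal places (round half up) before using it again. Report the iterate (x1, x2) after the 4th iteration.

Iteration 1:
  x1 = (-2 - (1)·0.0000) / (4) = -0.5000
  x2 = (2 - (-2)·0.0000) / (6) = 0.3333
Iteration 2:
  x1 = (-2 - (1)·0.3333) / (4) = -0.5833
  x2 = (2 - (-2)·-0.5000) / (6) = 0.1667
Iteration 3:
  x1 = (-2 - (1)·0.1667) / (4) = -0.5417
  x2 = (2 - (-2)·-0.5833) / (6) = 0.1389
Iteration 4:
  x1 = (-2 - (1)·0.1389) / (4) = -0.5347
  x2 = (2 - (-2)·-0.5417) / (6) = 0.1528

(-0.5347, 0.1528)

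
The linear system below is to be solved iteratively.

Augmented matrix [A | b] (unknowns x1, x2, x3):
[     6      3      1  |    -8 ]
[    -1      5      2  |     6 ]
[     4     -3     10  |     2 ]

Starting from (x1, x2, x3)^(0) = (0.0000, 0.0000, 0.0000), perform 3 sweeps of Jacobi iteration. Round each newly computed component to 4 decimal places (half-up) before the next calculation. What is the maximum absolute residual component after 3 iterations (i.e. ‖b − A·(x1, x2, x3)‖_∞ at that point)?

Iteration 1:
  x1 = (-8 - (3)·0.0000 - (1)·0.0000) / (6) = -1.3333
  x2 = (6 - (-1)·0.0000 - (2)·0.0000) / (5) = 1.2000
  x3 = (2 - (4)·0.0000 - (-3)·0.0000) / (10) = 0.2000
Iteration 2:
  x1 = (-8 - (3)·1.2000 - (1)·0.2000) / (6) = -1.9667
  x2 = (6 - (-1)·-1.3333 - (2)·0.2000) / (5) = 0.8533
  x3 = (2 - (4)·-1.3333 - (-3)·1.2000) / (10) = 1.0933
Iteration 3:
  x1 = (-8 - (3)·0.8533 - (1)·1.0933) / (6) = -1.9422
  x2 = (6 - (-1)·-1.9667 - (2)·1.0933) / (5) = 0.3693
  x3 = (2 - (4)·-1.9667 - (-3)·0.8533) / (10) = 1.2427
Residual b − A·x = (1.3026, -0.2741, -1.5503); ∞-norm = 1.5503

1.5503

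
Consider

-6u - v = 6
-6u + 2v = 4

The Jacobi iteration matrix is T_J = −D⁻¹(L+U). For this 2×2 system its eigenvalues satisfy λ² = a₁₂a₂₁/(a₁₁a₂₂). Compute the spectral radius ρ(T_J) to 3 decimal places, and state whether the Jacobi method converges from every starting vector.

a₁₂a₂₁/(a₁₁a₂₂) = (-1)·(-6) / ((-6)·(2)) = -0.500000
ρ = √|-0.500000| = √0.500000 = 0.707
ρ < 1, so Jacobi converges

0.707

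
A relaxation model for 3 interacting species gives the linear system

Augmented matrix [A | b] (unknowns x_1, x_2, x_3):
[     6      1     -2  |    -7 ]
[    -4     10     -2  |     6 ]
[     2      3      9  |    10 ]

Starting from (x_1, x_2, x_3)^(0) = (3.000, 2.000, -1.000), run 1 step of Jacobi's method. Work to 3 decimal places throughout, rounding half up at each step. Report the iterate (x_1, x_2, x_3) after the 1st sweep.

(-1.833, 1.600, -0.222)

Iteration 1:
  x_1 = (-7 - (1)·2.000 - (-2)·-1.000) / (6) = -1.833
  x_2 = (6 - (-4)·3.000 - (-2)·-1.000) / (10) = 1.600
  x_3 = (10 - (2)·3.000 - (3)·2.000) / (9) = -0.222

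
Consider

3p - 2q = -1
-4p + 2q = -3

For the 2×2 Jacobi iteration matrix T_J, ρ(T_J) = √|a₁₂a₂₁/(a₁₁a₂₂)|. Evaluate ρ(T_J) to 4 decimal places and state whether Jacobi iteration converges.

a₁₂a₂₁/(a₁₁a₂₂) = (-2)·(-4) / ((3)·(2)) = 1.333333
ρ = √|1.333333| = √1.333333 = 1.1547
ρ > 1, so Jacobi diverges

1.1547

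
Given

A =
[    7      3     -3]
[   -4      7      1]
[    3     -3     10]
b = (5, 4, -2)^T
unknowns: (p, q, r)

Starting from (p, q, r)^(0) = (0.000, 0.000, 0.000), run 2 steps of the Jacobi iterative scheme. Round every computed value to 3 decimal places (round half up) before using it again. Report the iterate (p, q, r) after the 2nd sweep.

Iteration 1:
  p = (5 - (3)·0.000 - (-3)·0.000) / (7) = 0.714
  q = (4 - (-4)·0.000 - (1)·0.000) / (7) = 0.571
  r = (-2 - (3)·0.000 - (-3)·0.000) / (10) = -0.200
Iteration 2:
  p = (5 - (3)·0.571 - (-3)·-0.200) / (7) = 0.384
  q = (4 - (-4)·0.714 - (1)·-0.200) / (7) = 1.008
  r = (-2 - (3)·0.714 - (-3)·0.571) / (10) = -0.243

(0.384, 1.008, -0.243)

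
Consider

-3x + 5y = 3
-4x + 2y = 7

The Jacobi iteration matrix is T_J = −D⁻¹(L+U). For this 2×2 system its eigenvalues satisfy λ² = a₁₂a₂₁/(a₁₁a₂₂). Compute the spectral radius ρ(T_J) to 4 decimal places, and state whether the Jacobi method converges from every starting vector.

1.8257

a₁₂a₂₁/(a₁₁a₂₂) = (5)·(-4) / ((-3)·(2)) = 3.333333
ρ = √|3.333333| = √3.333333 = 1.8257
ρ > 1, so Jacobi diverges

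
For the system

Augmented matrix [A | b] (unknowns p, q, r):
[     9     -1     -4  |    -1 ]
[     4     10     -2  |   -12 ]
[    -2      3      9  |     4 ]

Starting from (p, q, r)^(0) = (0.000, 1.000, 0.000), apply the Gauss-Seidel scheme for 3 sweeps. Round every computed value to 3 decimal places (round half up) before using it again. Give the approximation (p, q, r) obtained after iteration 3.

Iteration 1:
  p = (-1 - (-1)·1.000 - (-4)·0.000) / (9) = 0.000
  q = (-12 - (4)·0.000 - (-2)·0.000) / (10) = -1.200
  r = (4 - (-2)·0.000 - (3)·-1.200) / (9) = 0.844
Iteration 2:
  p = (-1 - (-1)·-1.200 - (-4)·0.844) / (9) = 0.131
  q = (-12 - (4)·0.131 - (-2)·0.844) / (10) = -1.084
  r = (4 - (-2)·0.131 - (3)·-1.084) / (9) = 0.835
Iteration 3:
  p = (-1 - (-1)·-1.084 - (-4)·0.835) / (9) = 0.140
  q = (-12 - (4)·0.140 - (-2)·0.835) / (10) = -1.089
  r = (4 - (-2)·0.140 - (3)·-1.089) / (9) = 0.839

(0.140, -1.089, 0.839)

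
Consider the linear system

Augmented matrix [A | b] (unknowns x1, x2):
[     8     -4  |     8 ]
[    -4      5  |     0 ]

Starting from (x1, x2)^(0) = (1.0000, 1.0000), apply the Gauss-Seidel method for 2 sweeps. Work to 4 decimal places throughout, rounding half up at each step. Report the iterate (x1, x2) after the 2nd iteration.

Iteration 1:
  x1 = (8 - (-4)·1.0000) / (8) = 1.5000
  x2 = (0 - (-4)·1.5000) / (5) = 1.2000
Iteration 2:
  x1 = (8 - (-4)·1.2000) / (8) = 1.6000
  x2 = (0 - (-4)·1.6000) / (5) = 1.2800

(1.6000, 1.2800)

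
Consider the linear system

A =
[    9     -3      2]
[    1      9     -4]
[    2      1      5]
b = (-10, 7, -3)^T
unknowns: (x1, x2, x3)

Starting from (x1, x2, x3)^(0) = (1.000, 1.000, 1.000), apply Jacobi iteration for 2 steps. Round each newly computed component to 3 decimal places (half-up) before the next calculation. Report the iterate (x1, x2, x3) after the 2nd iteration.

(-0.474, 0.356, -0.422)

Iteration 1:
  x1 = (-10 - (-3)·1.000 - (2)·1.000) / (9) = -1.000
  x2 = (7 - (1)·1.000 - (-4)·1.000) / (9) = 1.111
  x3 = (-3 - (2)·1.000 - (1)·1.000) / (5) = -1.200
Iteration 2:
  x1 = (-10 - (-3)·1.111 - (2)·-1.200) / (9) = -0.474
  x2 = (7 - (1)·-1.000 - (-4)·-1.200) / (9) = 0.356
  x3 = (-3 - (2)·-1.000 - (1)·1.111) / (5) = -0.422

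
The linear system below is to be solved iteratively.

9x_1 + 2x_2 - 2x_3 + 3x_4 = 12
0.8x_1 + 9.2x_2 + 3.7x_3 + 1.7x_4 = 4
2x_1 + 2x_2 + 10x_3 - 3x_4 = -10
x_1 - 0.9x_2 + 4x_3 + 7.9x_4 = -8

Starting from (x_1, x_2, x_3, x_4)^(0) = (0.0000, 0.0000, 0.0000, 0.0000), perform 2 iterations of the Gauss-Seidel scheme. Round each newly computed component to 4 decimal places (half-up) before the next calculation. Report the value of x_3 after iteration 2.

Iteration 1:
  x_1 = (12 - (2)·0.0000 - (-2)·0.0000 - (3)·0.0000) / (9) = 1.3333
  x_2 = (4 - (0.8)·1.3333 - (3.7)·0.0000 - (1.7)·0.0000) / (9.2) = 0.3188
  x_3 = (-10 - (2)·1.3333 - (2)·0.3188 - (-3)·0.0000) / (10) = -1.3304
  x_4 = (-8 - (1)·1.3333 - (-0.9)·0.3188 - (4)·-1.3304) / (7.9) = -0.4715
Iteration 2:
  x_1 = (12 - (2)·0.3188 - (-2)·-1.3304 - (3)·-0.4715) / (9) = 1.1240
  x_2 = (4 - (0.8)·1.1240 - (3.7)·-1.3304 - (1.7)·-0.4715) / (9.2) = 0.9592
  x_3 = (-10 - (2)·1.1240 - (2)·0.9592 - (-3)·-0.4715) / (10) = -1.5581
  x_4 = (-8 - (1)·1.1240 - (-0.9)·0.9592 - (4)·-1.5581) / (7.9) = -0.2567

-1.5581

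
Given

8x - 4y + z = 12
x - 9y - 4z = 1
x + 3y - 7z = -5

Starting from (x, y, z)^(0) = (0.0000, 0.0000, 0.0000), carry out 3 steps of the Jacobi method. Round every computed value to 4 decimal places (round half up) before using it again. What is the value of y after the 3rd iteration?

-0.3521

Iteration 1:
  x = (12 - (-4)·0.0000 - (1)·0.0000) / (8) = 1.5000
  y = (1 - (1)·0.0000 - (-4)·0.0000) / (-9) = -0.1111
  z = (-5 - (1)·0.0000 - (3)·0.0000) / (-7) = 0.7143
Iteration 2:
  x = (12 - (-4)·-0.1111 - (1)·0.7143) / (8) = 1.3552
  y = (1 - (1)·1.5000 - (-4)·0.7143) / (-9) = -0.2619
  z = (-5 - (1)·1.5000 - (3)·-0.1111) / (-7) = 0.8810
Iteration 3:
  x = (12 - (-4)·-0.2619 - (1)·0.8810) / (8) = 1.2589
  y = (1 - (1)·1.3552 - (-4)·0.8810) / (-9) = -0.3521
  z = (-5 - (1)·1.3552 - (3)·-0.2619) / (-7) = 0.7956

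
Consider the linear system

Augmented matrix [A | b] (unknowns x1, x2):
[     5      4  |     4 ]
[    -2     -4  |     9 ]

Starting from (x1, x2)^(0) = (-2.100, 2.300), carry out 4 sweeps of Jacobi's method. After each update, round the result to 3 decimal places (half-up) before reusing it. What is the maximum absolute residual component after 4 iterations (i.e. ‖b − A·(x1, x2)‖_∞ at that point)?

Iteration 1:
  x1 = (4 - (4)·2.300) / (5) = -1.040
  x2 = (9 - (-2)·-2.100) / (-4) = -1.200
Iteration 2:
  x1 = (4 - (4)·-1.200) / (5) = 1.760
  x2 = (9 - (-2)·-1.040) / (-4) = -1.730
Iteration 3:
  x1 = (4 - (4)·-1.730) / (5) = 2.184
  x2 = (9 - (-2)·1.760) / (-4) = -3.130
Iteration 4:
  x1 = (4 - (4)·-3.130) / (5) = 3.304
  x2 = (9 - (-2)·2.184) / (-4) = -3.342
Residual b − A·x = (0.848, 2.240); ∞-norm = 2.240

2.240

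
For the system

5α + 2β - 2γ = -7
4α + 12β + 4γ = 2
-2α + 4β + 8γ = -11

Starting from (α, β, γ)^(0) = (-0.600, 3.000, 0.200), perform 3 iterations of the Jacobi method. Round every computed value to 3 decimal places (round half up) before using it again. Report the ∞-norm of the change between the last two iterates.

Iteration 1:
  α = (-7 - (2)·3.000 - (-2)·0.200) / (5) = -2.520
  β = (2 - (4)·-0.600 - (4)·0.200) / (12) = 0.300
  γ = (-11 - (-2)·-0.600 - (4)·3.000) / (8) = -3.025
Iteration 2:
  α = (-7 - (2)·0.300 - (-2)·-3.025) / (5) = -2.730
  β = (2 - (4)·-2.520 - (4)·-3.025) / (12) = 2.015
  γ = (-11 - (-2)·-2.520 - (4)·0.300) / (8) = -2.155
Iteration 3:
  α = (-7 - (2)·2.015 - (-2)·-2.155) / (5) = -3.068
  β = (2 - (4)·-2.730 - (4)·-2.155) / (12) = 1.795
  γ = (-11 - (-2)·-2.730 - (4)·2.015) / (8) = -3.065
Change: (-0.338, -0.220, -0.910) → max |·| = 0.910

0.910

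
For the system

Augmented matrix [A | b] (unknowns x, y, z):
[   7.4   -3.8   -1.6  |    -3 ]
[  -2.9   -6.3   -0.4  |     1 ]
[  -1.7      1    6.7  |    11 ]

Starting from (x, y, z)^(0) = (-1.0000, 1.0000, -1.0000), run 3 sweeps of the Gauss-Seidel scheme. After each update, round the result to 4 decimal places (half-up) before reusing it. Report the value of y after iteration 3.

Iteration 1:
  x = (-3 - (-3.8)·1.0000 - (-1.6)·-1.0000) / (7.4) = -0.1081
  y = (1 - (-2.9)·-0.1081 - (-0.4)·-1.0000) / (-6.3) = -0.0455
  z = (11 - (-1.7)·-0.1081 - (1)·-0.0455) / (6.7) = 1.6212
Iteration 2:
  x = (-3 - (-3.8)·-0.0455 - (-1.6)·1.6212) / (7.4) = -0.0782
  y = (1 - (-2.9)·-0.0782 - (-0.4)·1.6212) / (-6.3) = -0.2257
  z = (11 - (-1.7)·-0.0782 - (1)·-0.2257) / (6.7) = 1.6556
Iteration 3:
  x = (-3 - (-3.8)·-0.2257 - (-1.6)·1.6556) / (7.4) = -0.1633
  y = (1 - (-2.9)·-0.1633 - (-0.4)·1.6556) / (-6.3) = -0.1887
  z = (11 - (-1.7)·-0.1633 - (1)·-0.1887) / (6.7) = 1.6285

-0.1887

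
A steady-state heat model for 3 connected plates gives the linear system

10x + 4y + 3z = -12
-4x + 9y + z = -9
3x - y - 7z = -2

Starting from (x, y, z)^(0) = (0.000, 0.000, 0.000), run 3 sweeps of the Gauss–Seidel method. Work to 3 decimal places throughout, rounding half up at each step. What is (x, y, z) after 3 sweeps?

Iteration 1:
  x = (-12 - (4)·0.000 - (3)·0.000) / (10) = -1.200
  y = (-9 - (-4)·-1.200 - (1)·0.000) / (9) = -1.533
  z = (-2 - (3)·-1.200 - (-1)·-1.533) / (-7) = -0.010
Iteration 2:
  x = (-12 - (4)·-1.533 - (3)·-0.010) / (10) = -0.584
  y = (-9 - (-4)·-0.584 - (1)·-0.010) / (9) = -1.258
  z = (-2 - (3)·-0.584 - (-1)·-1.258) / (-7) = 0.215
Iteration 3:
  x = (-12 - (4)·-1.258 - (3)·0.215) / (10) = -0.761
  y = (-9 - (-4)·-0.761 - (1)·0.215) / (9) = -1.362
  z = (-2 - (3)·-0.761 - (-1)·-1.362) / (-7) = 0.154

(-0.761, -1.362, 0.154)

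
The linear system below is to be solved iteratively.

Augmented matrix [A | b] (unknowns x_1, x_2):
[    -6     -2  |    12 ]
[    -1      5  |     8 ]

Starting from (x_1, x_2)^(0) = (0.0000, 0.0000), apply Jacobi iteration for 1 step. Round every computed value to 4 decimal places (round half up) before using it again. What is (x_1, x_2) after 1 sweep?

Iteration 1:
  x_1 = (12 - (-2)·0.0000) / (-6) = -2.0000
  x_2 = (8 - (-1)·0.0000) / (5) = 1.6000

(-2.0000, 1.6000)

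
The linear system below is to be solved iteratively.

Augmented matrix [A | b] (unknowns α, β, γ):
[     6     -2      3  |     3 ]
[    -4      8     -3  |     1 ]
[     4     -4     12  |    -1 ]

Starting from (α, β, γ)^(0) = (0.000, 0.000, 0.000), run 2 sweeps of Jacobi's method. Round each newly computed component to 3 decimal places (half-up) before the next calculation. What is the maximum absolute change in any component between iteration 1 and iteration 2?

0.219

Iteration 1:
  α = (3 - (-2)·0.000 - (3)·0.000) / (6) = 0.500
  β = (1 - (-4)·0.000 - (-3)·0.000) / (8) = 0.125
  γ = (-1 - (4)·0.000 - (-4)·0.000) / (12) = -0.083
Iteration 2:
  α = (3 - (-2)·0.125 - (3)·-0.083) / (6) = 0.583
  β = (1 - (-4)·0.500 - (-3)·-0.083) / (8) = 0.344
  γ = (-1 - (4)·0.500 - (-4)·0.125) / (12) = -0.208
Change: (0.083, 0.219, -0.125) → max |·| = 0.219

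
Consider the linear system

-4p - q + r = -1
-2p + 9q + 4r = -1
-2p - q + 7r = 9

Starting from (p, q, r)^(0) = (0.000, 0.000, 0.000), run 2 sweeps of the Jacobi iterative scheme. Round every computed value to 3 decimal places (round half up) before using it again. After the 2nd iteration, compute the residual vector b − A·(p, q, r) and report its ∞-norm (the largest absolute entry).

Iteration 1:
  p = (-1 - (-1)·0.000 - (1)·0.000) / (-4) = 0.250
  q = (-1 - (-2)·0.000 - (4)·0.000) / (9) = -0.111
  r = (9 - (-2)·0.000 - (-1)·0.000) / (7) = 1.286
Iteration 2:
  p = (-1 - (-1)·-0.111 - (1)·1.286) / (-4) = 0.599
  q = (-1 - (-2)·0.250 - (4)·1.286) / (9) = -0.627
  r = (9 - (-2)·0.250 - (-1)·-0.111) / (7) = 1.341
Residual b − A·x = (-0.572, 0.477, 0.184); ∞-norm = 0.572

0.572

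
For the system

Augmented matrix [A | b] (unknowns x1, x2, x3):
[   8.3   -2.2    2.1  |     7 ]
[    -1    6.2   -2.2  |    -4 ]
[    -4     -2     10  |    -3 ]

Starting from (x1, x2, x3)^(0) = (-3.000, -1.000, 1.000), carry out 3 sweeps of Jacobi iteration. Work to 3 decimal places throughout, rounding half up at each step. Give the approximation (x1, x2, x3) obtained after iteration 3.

Iteration 1:
  x1 = (7 - (-2.2)·-1.000 - (2.1)·1.000) / (8.3) = 0.325
  x2 = (-4 - (-1)·-3.000 - (-2.2)·1.000) / (6.2) = -0.774
  x3 = (-3 - (-4)·-3.000 - (-2)·-1.000) / (10) = -1.700
Iteration 2:
  x1 = (7 - (-2.2)·-0.774 - (2.1)·-1.700) / (8.3) = 1.068
  x2 = (-4 - (-1)·0.325 - (-2.2)·-1.700) / (6.2) = -1.196
  x3 = (-3 - (-4)·0.325 - (-2)·-0.774) / (10) = -0.325
Iteration 3:
  x1 = (7 - (-2.2)·-1.196 - (2.1)·-0.325) / (8.3) = 0.609
  x2 = (-4 - (-1)·1.068 - (-2.2)·-0.325) / (6.2) = -0.588
  x3 = (-3 - (-4)·1.068 - (-2)·-1.196) / (10) = -0.112

(0.609, -0.588, -0.112)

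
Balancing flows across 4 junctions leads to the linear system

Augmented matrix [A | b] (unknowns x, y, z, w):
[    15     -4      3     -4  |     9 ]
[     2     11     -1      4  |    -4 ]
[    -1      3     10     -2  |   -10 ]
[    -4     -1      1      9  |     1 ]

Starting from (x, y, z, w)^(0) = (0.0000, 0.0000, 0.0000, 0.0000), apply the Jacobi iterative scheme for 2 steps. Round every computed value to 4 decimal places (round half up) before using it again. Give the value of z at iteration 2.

Iteration 1:
  x = (9 - (-4)·0.0000 - (3)·0.0000 - (-4)·0.0000) / (15) = 0.6000
  y = (-4 - (2)·0.0000 - (-1)·0.0000 - (4)·0.0000) / (11) = -0.3636
  z = (-10 - (-1)·0.0000 - (3)·0.0000 - (-2)·0.0000) / (10) = -1.0000
  w = (1 - (-4)·0.0000 - (-1)·0.0000 - (1)·0.0000) / (9) = 0.1111
Iteration 2:
  x = (9 - (-4)·-0.3636 - (3)·-1.0000 - (-4)·0.1111) / (15) = 0.7327
  y = (-4 - (2)·0.6000 - (-1)·-1.0000 - (4)·0.1111) / (11) = -0.6040
  z = (-10 - (-1)·0.6000 - (3)·-0.3636 - (-2)·0.1111) / (10) = -0.8087
  w = (1 - (-4)·0.6000 - (-1)·-0.3636 - (1)·-1.0000) / (9) = 0.4485

-0.8087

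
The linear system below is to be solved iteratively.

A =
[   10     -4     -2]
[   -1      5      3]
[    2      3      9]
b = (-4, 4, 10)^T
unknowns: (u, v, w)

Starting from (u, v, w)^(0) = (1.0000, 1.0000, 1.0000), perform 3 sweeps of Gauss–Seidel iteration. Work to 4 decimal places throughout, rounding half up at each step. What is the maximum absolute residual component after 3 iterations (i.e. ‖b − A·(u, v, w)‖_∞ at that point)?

0.1728

Iteration 1:
  u = (-4 - (-4)·1.0000 - (-2)·1.0000) / (10) = 0.2000
  v = (4 - (-1)·0.2000 - (3)·1.0000) / (5) = 0.2400
  w = (10 - (2)·0.2000 - (3)·0.2400) / (9) = 0.9867
Iteration 2:
  u = (-4 - (-4)·0.2400 - (-2)·0.9867) / (10) = -0.1067
  v = (4 - (-1)·-0.1067 - (3)·0.9867) / (5) = 0.1866
  w = (10 - (2)·-0.1067 - (3)·0.1866) / (9) = 1.0726
Iteration 3:
  u = (-4 - (-4)·0.1866 - (-2)·1.0726) / (10) = -0.1108
  v = (4 - (-1)·-0.1108 - (3)·1.0726) / (5) = 0.1343
  w = (10 - (2)·-0.1108 - (3)·0.1343) / (9) = 1.0910
Residual b − A·x = (-0.1728, -0.0553, -0.0003); ∞-norm = 0.1728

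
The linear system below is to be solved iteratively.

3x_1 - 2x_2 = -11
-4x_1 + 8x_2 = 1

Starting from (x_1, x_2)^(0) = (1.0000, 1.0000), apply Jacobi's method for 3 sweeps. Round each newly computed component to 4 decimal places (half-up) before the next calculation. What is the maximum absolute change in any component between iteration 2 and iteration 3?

1.3333

Iteration 1:
  x_1 = (-11 - (-2)·1.0000) / (3) = -3.0000
  x_2 = (1 - (-4)·1.0000) / (8) = 0.6250
Iteration 2:
  x_1 = (-11 - (-2)·0.6250) / (3) = -3.2500
  x_2 = (1 - (-4)·-3.0000) / (8) = -1.3750
Iteration 3:
  x_1 = (-11 - (-2)·-1.3750) / (3) = -4.5833
  x_2 = (1 - (-4)·-3.2500) / (8) = -1.5000
Change: (-1.3333, -0.1250) → max |·| = 1.3333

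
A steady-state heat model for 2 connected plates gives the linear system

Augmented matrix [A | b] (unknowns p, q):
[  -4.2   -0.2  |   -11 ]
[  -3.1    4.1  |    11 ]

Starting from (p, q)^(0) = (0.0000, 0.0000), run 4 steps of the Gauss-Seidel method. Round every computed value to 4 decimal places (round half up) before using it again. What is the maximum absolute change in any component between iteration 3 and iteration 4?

0.0003

Iteration 1:
  p = (-11 - (-0.2)·0.0000) / (-4.2) = 2.6190
  q = (11 - (-3.1)·2.6190) / (4.1) = 4.6631
Iteration 2:
  p = (-11 - (-0.2)·4.6631) / (-4.2) = 2.3970
  q = (11 - (-3.1)·2.3970) / (4.1) = 4.4953
Iteration 3:
  p = (-11 - (-0.2)·4.4953) / (-4.2) = 2.4050
  q = (11 - (-3.1)·2.4050) / (4.1) = 4.5013
Iteration 4:
  p = (-11 - (-0.2)·4.5013) / (-4.2) = 2.4047
  q = (11 - (-3.1)·2.4047) / (4.1) = 4.5011
Change: (-0.0003, -0.0002) → max |·| = 0.0003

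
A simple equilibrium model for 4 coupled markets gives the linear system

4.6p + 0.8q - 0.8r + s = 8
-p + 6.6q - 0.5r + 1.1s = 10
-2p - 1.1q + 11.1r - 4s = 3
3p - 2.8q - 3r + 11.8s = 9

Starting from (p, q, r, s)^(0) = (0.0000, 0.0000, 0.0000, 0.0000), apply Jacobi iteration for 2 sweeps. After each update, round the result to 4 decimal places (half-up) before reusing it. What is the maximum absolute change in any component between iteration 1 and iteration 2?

Iteration 1:
  p = (8 - (0.8)·0.0000 - (-0.8)·0.0000 - (1)·0.0000) / (4.6) = 1.7391
  q = (10 - (-1)·0.0000 - (-0.5)·0.0000 - (1.1)·0.0000) / (6.6) = 1.5152
  r = (3 - (-2)·0.0000 - (-1.1)·0.0000 - (-4)·0.0000) / (11.1) = 0.2703
  s = (9 - (3)·0.0000 - (-2.8)·0.0000 - (-3)·0.0000) / (11.8) = 0.7627
Iteration 2:
  p = (8 - (0.8)·1.5152 - (-0.8)·0.2703 - (1)·0.7627) / (4.6) = 1.3568
  q = (10 - (-1)·1.7391 - (-0.5)·0.2703 - (1.1)·0.7627) / (6.6) = 1.6720
  r = (3 - (-2)·1.7391 - (-1.1)·1.5152 - (-4)·0.7627) / (11.1) = 1.0086
  s = (9 - (3)·1.7391 - (-2.8)·1.5152 - (-3)·0.2703) / (11.8) = 0.7488
Change: (-0.3823, 0.1568, 0.7383, -0.0139) → max |·| = 0.7383

0.7383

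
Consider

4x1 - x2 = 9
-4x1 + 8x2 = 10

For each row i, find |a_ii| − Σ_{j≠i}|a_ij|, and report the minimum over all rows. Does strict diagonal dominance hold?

row 1: |4| − (1) = 3
row 2: |8| − (4) = 4
minimum over rows = 3 → strictly diagonally dominant (convergence guaranteed)

3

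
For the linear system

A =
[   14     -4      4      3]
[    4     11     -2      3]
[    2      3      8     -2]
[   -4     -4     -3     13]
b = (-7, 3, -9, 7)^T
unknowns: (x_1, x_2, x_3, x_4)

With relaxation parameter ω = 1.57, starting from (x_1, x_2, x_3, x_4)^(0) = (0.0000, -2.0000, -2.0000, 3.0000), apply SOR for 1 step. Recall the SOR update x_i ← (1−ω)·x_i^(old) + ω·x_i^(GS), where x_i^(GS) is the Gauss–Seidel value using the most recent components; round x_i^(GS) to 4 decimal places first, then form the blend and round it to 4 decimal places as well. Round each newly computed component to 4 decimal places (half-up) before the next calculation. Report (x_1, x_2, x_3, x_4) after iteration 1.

(-1.7944, 0.7371, 0.8216, -1.0778)

Iteration 1:
  x_1: GS value = (-7 - (-4)·-2.0000 - (4)·-2.0000 - (3)·3.0000) / (14) = -1.1429;  x_1 ← (1−ω)·0.0000 + ω·-1.1429 = -1.7944
  x_2: GS value = (3 - (4)·-1.7944 - (-2)·-2.0000 - (3)·3.0000) / (11) = -0.2566;  x_2 ← (1−ω)·-2.0000 + ω·-0.2566 = 0.7371
  x_3: GS value = (-9 - (2)·-1.7944 - (3)·0.7371 - (-2)·3.0000) / (8) = -0.2028;  x_3 ← (1−ω)·-2.0000 + ω·-0.2028 = 0.8216
  x_4: GS value = (7 - (-4)·-1.7944 - (-4)·0.7371 - (-3)·0.8216) / (13) = 0.4027;  x_4 ← (1−ω)·3.0000 + ω·0.4027 = -1.0778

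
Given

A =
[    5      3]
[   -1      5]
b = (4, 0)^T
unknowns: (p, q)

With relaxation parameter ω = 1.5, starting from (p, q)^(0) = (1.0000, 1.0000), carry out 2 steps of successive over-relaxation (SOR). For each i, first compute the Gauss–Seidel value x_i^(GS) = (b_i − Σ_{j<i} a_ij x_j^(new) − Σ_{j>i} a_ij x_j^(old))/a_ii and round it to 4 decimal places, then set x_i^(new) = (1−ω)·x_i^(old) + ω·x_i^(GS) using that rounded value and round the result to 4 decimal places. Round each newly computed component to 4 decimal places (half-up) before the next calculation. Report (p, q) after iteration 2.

(1.8040, 0.8212)

Iteration 1:
  p: GS value = (4 - (3)·1.0000) / (5) = 0.2000;  p ← (1−ω)·1.0000 + ω·0.2000 = -0.2000
  q: GS value = (0 - (-1)·-0.2000) / (5) = -0.0400;  q ← (1−ω)·1.0000 + ω·-0.0400 = -0.5600
Iteration 2:
  p: GS value = (4 - (3)·-0.5600) / (5) = 1.1360;  p ← (1−ω)·-0.2000 + ω·1.1360 = 1.8040
  q: GS value = (0 - (-1)·1.8040) / (5) = 0.3608;  q ← (1−ω)·-0.5600 + ω·0.3608 = 0.8212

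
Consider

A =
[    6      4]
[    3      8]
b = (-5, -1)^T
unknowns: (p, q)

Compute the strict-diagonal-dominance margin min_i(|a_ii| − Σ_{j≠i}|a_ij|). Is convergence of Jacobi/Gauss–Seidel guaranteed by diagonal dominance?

row 1: |6| − (4) = 2
row 2: |8| − (3) = 5
minimum over rows = 2 → strictly diagonally dominant (convergence guaranteed)

2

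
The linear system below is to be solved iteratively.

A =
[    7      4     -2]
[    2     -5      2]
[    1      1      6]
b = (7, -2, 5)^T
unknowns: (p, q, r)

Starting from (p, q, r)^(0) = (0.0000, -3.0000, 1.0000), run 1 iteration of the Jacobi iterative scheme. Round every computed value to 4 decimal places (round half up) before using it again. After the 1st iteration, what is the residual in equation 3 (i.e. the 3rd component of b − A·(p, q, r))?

Iteration 1:
  p = (7 - (4)·-3.0000 - (-2)·1.0000) / (7) = 3.0000
  q = (-2 - (2)·0.0000 - (2)·1.0000) / (-5) = 0.8000
  r = (5 - (1)·0.0000 - (1)·-3.0000) / (6) = 1.3333
Residual b − A·x = (-14.5334, -6.6666, -6.7998)

-6.7998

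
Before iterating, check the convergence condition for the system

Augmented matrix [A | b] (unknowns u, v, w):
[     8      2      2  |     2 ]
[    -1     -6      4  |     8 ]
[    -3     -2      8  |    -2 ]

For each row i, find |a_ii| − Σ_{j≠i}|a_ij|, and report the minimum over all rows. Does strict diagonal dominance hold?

1

row 1: |8| − (2+2) = 4
row 2: |-6| − (1+4) = 1
row 3: |8| − (3+2) = 3
minimum over rows = 1 → strictly diagonally dominant (convergence guaranteed)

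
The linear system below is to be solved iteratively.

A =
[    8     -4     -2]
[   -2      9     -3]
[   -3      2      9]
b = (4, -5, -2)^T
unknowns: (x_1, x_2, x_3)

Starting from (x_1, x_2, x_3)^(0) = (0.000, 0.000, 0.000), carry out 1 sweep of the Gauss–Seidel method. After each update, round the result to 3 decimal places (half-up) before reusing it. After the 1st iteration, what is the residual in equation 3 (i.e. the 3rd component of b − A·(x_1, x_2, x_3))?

0.001

Iteration 1:
  x_1 = (4 - (-4)·0.000 - (-2)·0.000) / (8) = 0.500
  x_2 = (-5 - (-2)·0.500 - (-3)·0.000) / (9) = -0.444
  x_3 = (-2 - (-3)·0.500 - (2)·-0.444) / (9) = 0.043
Residual b − A·x = (-1.690, 0.125, 0.001)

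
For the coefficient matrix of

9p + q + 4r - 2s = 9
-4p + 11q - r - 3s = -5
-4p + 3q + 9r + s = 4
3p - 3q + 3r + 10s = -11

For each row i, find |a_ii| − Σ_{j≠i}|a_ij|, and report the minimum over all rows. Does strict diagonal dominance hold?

1

row 1: |9| − (1+4+2) = 2
row 2: |11| − (4+1+3) = 3
row 3: |9| − (4+3+1) = 1
row 4: |10| − (3+3+3) = 1
minimum over rows = 1 → strictly diagonally dominant (convergence guaranteed)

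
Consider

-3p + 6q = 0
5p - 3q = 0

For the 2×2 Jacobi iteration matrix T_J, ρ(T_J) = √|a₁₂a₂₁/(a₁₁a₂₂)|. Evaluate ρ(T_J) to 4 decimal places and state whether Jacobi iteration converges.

1.8257

a₁₂a₂₁/(a₁₁a₂₂) = (6)·(5) / ((-3)·(-3)) = 3.333333
ρ = √|3.333333| = √3.333333 = 1.8257
ρ > 1, so Jacobi diverges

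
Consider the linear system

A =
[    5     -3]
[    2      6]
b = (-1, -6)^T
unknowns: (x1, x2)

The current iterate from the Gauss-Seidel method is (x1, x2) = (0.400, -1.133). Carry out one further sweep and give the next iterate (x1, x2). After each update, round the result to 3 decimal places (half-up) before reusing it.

One sweep:
  x1 = (-1 - (-3)·-1.133) / (5) = -0.880
  x2 = (-6 - (2)·-0.880) / (6) = -0.707

(-0.880, -0.707)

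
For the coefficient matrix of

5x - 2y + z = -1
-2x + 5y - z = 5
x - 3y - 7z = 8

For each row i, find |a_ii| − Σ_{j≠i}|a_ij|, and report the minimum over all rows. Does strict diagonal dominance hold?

2

row 1: |5| − (2+1) = 2
row 2: |5| − (2+1) = 2
row 3: |-7| − (1+3) = 3
minimum over rows = 2 → strictly diagonally dominant (convergence guaranteed)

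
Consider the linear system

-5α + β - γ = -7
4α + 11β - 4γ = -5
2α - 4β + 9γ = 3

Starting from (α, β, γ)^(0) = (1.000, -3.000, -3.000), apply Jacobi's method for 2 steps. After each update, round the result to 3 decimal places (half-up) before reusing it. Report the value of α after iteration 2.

Iteration 1:
  α = (-7 - (1)·-3.000 - (-1)·-3.000) / (-5) = 1.400
  β = (-5 - (4)·1.000 - (-4)·-3.000) / (11) = -1.909
  γ = (3 - (2)·1.000 - (-4)·-3.000) / (9) = -1.222
Iteration 2:
  α = (-7 - (1)·-1.909 - (-1)·-1.222) / (-5) = 1.263
  β = (-5 - (4)·1.400 - (-4)·-1.222) / (11) = -1.408
  γ = (3 - (2)·1.400 - (-4)·-1.909) / (9) = -0.826

1.263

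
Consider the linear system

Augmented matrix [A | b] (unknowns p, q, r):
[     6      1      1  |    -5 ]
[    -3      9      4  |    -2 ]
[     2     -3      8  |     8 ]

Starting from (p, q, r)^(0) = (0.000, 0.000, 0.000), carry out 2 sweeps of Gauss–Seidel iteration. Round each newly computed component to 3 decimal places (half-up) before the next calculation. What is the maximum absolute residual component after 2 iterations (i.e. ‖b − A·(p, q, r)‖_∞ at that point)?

0.643

Iteration 1:
  p = (-5 - (1)·0.000 - (1)·0.000) / (6) = -0.833
  q = (-2 - (-3)·-0.833 - (4)·0.000) / (9) = -0.500
  r = (8 - (2)·-0.833 - (-3)·-0.500) / (8) = 1.021
Iteration 2:
  p = (-5 - (1)·-0.500 - (1)·1.021) / (6) = -0.920
  q = (-2 - (-3)·-0.920 - (4)·1.021) / (9) = -0.983
  r = (8 - (2)·-0.920 - (-3)·-0.983) / (8) = 0.861
Residual b − A·x = (0.642, 0.643, 0.003); ∞-norm = 0.643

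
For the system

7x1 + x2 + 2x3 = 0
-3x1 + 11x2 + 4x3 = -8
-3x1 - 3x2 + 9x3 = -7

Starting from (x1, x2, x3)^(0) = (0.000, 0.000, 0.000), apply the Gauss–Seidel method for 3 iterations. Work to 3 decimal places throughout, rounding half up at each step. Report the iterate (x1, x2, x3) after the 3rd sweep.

(0.244, -0.396, -0.828)

Iteration 1:
  x1 = (0 - (1)·0.000 - (2)·0.000) / (7) = 0.000
  x2 = (-8 - (-3)·0.000 - (4)·0.000) / (11) = -0.727
  x3 = (-7 - (-3)·0.000 - (-3)·-0.727) / (9) = -1.020
Iteration 2:
  x1 = (0 - (1)·-0.727 - (2)·-1.020) / (7) = 0.395
  x2 = (-8 - (-3)·0.395 - (4)·-1.020) / (11) = -0.249
  x3 = (-7 - (-3)·0.395 - (-3)·-0.249) / (9) = -0.729
Iteration 3:
  x1 = (0 - (1)·-0.249 - (2)·-0.729) / (7) = 0.244
  x2 = (-8 - (-3)·0.244 - (4)·-0.729) / (11) = -0.396
  x3 = (-7 - (-3)·0.244 - (-3)·-0.396) / (9) = -0.828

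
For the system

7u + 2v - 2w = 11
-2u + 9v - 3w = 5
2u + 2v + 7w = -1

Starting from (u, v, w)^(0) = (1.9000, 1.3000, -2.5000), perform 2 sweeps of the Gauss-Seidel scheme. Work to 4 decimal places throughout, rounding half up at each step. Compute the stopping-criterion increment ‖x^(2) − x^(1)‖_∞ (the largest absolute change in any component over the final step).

Iteration 1:
  u = (11 - (2)·1.3000 - (-2)·-2.5000) / (7) = 0.4857
  v = (5 - (-2)·0.4857 - (-3)·-2.5000) / (9) = -0.1698
  w = (-1 - (2)·0.4857 - (2)·-0.1698) / (7) = -0.2331
Iteration 2:
  u = (11 - (2)·-0.1698 - (-2)·-0.2331) / (7) = 1.5533
  v = (5 - (-2)·1.5533 - (-3)·-0.2331) / (9) = 0.8230
  w = (-1 - (2)·1.5533 - (2)·0.8230) / (7) = -0.8218
Change: (1.0676, 0.9928, -0.5887) → max |·| = 1.0676

1.0676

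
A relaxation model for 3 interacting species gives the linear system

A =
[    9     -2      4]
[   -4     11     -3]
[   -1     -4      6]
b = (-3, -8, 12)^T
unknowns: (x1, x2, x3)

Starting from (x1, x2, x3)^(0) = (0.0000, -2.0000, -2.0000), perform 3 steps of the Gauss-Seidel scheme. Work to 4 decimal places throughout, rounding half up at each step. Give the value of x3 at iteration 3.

Iteration 1:
  x1 = (-3 - (-2)·-2.0000 - (4)·-2.0000) / (9) = 0.1111
  x2 = (-8 - (-4)·0.1111 - (-3)·-2.0000) / (11) = -1.2323
  x3 = (12 - (-1)·0.1111 - (-4)·-1.2323) / (6) = 1.1970
Iteration 2:
  x1 = (-3 - (-2)·-1.2323 - (4)·1.1970) / (9) = -1.1392
  x2 = (-8 - (-4)·-1.1392 - (-3)·1.1970) / (11) = -0.8151
  x3 = (12 - (-1)·-1.1392 - (-4)·-0.8151) / (6) = 1.2667
Iteration 3:
  x1 = (-3 - (-2)·-0.8151 - (4)·1.2667) / (9) = -1.0774
  x2 = (-8 - (-4)·-1.0774 - (-3)·1.2667) / (11) = -0.7736
  x3 = (12 - (-1)·-1.0774 - (-4)·-0.7736) / (6) = 1.3047

1.3047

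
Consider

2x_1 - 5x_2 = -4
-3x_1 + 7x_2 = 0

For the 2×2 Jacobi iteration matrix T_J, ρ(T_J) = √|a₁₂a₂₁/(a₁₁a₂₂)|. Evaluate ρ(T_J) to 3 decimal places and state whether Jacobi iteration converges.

1.035

a₁₂a₂₁/(a₁₁a₂₂) = (-5)·(-3) / ((2)·(7)) = 1.071429
ρ = √|1.071429| = √1.071429 = 1.035
ρ > 1, so Jacobi diverges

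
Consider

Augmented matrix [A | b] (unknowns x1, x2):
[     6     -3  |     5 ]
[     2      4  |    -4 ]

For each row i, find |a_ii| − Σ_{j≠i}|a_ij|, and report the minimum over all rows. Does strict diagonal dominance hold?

2

row 1: |6| − (3) = 3
row 2: |4| − (2) = 2
minimum over rows = 2 → strictly diagonally dominant (convergence guaranteed)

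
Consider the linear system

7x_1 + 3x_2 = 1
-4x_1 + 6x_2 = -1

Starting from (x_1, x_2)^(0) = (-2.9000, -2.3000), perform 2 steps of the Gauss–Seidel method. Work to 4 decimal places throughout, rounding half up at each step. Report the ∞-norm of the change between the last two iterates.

Iteration 1:
  x_1 = (1 - (3)·-2.3000) / (7) = 1.1286
  x_2 = (-1 - (-4)·1.1286) / (6) = 0.5857
Iteration 2:
  x_1 = (1 - (3)·0.5857) / (7) = -0.1082
  x_2 = (-1 - (-4)·-0.1082) / (6) = -0.2388
Change: (-1.2368, -0.8245) → max |·| = 1.2368

1.2368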